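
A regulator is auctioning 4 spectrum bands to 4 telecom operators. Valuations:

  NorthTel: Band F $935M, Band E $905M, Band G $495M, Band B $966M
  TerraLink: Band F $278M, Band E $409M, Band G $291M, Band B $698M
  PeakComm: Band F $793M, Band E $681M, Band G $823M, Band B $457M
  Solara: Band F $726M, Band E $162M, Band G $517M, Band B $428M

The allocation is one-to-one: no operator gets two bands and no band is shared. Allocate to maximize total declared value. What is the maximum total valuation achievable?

Max total: $3152M

Treat this as an assignment problem: match each operator to one band.
Optimal: NorthTel→Band E ($905M), TerraLink→Band B ($698M), PeakComm→Band G ($823M), Solara→Band F ($726M) — total 905+698+823+726 = $3152M.
Column-greedy (each band in turn goes to its best remaining operator) gives $2831M, worse by 321.
Next-best assignment: NorthTel→Band B, TerraLink→Band E, PeakComm→Band G, Solara→Band F = $2924M.
No other one-to-one assignment exceeds $3152M.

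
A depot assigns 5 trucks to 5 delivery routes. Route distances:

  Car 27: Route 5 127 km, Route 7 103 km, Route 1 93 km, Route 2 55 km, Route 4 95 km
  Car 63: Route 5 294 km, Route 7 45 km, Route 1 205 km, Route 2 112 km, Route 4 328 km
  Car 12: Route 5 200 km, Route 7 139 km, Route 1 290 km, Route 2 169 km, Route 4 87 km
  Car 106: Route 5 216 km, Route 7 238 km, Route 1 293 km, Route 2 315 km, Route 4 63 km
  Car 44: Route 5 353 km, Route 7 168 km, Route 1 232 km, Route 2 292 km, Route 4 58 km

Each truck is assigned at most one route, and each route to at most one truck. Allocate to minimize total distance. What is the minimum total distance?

Min total: 581 km

Treat this as an assignment problem: match each truck to one route.
Optimal: Car 27→Route 1 (93 km), Car 63→Route 7 (45 km), Car 12→Route 2 (169 km), Car 106→Route 5 (216 km), Car 44→Route 4 (58 km) — total 93+45+169+216+58 = 581 km.
Row-greedy (each truck in turn takes its cheapest remaining route) gives 635 km, worse by 54.
Next-best assignment: Car 27→Route 2, Car 63→Route 7, Car 12→Route 5, Car 106→Route 4, Car 44→Route 1 = 595 km.
Every other assignment is strictly worse.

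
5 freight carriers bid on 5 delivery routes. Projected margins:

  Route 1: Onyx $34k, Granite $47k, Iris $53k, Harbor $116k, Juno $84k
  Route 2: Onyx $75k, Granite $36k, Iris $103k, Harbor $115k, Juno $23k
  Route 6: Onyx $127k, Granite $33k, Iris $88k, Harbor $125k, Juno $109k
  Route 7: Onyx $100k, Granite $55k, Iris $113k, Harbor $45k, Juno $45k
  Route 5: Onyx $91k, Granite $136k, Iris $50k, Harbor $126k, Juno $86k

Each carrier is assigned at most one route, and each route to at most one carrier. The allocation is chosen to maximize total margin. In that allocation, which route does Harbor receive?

Optimal: Onyx→Route 6 ($127k), Granite→Route 5 ($136k), Iris→Route 7 ($113k), Harbor→Route 2 ($115k), Juno→Route 1 ($84k) — total 127+136+113+115+84 = $575k.
Row-greedy (each carrier in turn takes its best remaining route) gives $515k, worse by 60.
Swapping Harbor↔Juno (Harbor→Route 1 $116k, Juno→Route 2 $23k) loses 60.
Harbor's own top route is Route 5 ($126k), but forcing Harbor→Route 5 and reassigning the rest optimally gives only $495k — worse by 80.

Harbor receives Route 2.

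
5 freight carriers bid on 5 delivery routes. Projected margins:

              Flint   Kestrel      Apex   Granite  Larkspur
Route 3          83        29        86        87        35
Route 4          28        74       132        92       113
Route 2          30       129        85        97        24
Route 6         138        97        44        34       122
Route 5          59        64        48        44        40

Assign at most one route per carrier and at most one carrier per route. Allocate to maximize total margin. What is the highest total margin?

Maximum total: $529k

This is a one-to-one assignment (maximum-weight bipartite matching).
Optimal: Flint→Route 5 ($59k), Kestrel→Route 2 ($129k), Apex→Route 4 ($132k), Granite→Route 3 ($87k), Larkspur→Route 6 ($122k) — total 59+129+132+87+122 = $529k.
Row-greedy (each carrier in turn takes its best remaining route) gives $526k, worse by 3.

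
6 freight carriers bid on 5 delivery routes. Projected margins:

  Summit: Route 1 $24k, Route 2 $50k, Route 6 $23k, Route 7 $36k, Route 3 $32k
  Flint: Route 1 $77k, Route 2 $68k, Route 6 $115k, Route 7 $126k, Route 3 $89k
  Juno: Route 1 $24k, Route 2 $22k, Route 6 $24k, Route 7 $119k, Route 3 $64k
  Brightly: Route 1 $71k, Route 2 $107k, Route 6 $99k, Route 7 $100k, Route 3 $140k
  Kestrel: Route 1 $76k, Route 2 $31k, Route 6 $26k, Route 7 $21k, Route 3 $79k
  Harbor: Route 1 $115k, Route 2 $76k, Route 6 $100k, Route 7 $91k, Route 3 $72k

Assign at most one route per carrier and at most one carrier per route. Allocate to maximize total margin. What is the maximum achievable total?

This is the linear assignment problem.
Optimal: Harbor→Route 1 ($115k), Summit→Route 2 ($50k), Flint→Route 6 ($115k), Juno→Route 7 ($119k), Brightly→Route 3 ($140k) — total 115+50+115+119+140 = $539k.
Swapping Harbor↔Juno (Harbor→Route 7 $91k, Juno→Route 1 $24k) loses 119.
Every other assignment is strictly worse.

Max total: $539k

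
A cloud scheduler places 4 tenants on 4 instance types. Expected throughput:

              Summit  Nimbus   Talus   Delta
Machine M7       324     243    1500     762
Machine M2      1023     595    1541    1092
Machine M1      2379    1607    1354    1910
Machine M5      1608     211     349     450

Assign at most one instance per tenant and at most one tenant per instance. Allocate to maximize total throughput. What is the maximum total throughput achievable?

Optimal: Summit→Machine M5 (1608 ops/s), Nimbus→Machine M1 (1607 ops/s), Talus→Machine M7 (1500 ops/s), Delta→Machine M2 (1092 ops/s) — total 1608+1607+1500+1092 = 5807 ops/s.
Max-entry greedy (repeatedly take the single best remaining cell) gives 4893 ops/s, worse by 914.
Swapping Talus↔Delta (Talus→Machine M2 1541 ops/s, Delta→Machine M7 762 ops/s) loses 289.
Checked against all permutations: 5807 ops/s is optimal.

Max total: 5807 ops/s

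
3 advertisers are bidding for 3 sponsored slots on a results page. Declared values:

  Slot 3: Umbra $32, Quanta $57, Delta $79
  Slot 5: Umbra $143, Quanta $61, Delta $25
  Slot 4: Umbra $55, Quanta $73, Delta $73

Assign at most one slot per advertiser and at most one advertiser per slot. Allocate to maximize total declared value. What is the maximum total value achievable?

Optimal: Umbra→Slot 5 ($143), Quanta→Slot 4 ($73), Delta→Slot 3 ($79) — total 143+73+79 = $295.
Next-best assignment: Umbra→Slot 5, Quanta→Slot 3, Delta→Slot 4 = $273.

Maximum total: $295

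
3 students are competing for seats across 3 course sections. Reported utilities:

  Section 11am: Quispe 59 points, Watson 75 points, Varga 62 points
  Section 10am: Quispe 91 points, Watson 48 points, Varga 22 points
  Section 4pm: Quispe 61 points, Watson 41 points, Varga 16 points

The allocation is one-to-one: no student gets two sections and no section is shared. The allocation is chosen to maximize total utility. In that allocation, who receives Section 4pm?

This is a one-to-one assignment (maximum-weight bipartite matching).
Optimal: Quispe→Section 10am (91 points), Watson→Section 4pm (41 points), Varga→Section 11am (62 points) — total 91+41+62 = 194 points.
Column-greedy (each section in turn goes to its best remaining student) gives 182 points, worse by 12.
Swapping Watson↔Quispe (Watson→Section 10am 48 points, Quispe→Section 4pm 61 points) loses 23.
Every other assignment is strictly worse.
Watson's own top section is Section 11am (75 points), but forcing Watson→Section 11am and reassigning the rest optimally gives only 182 points — worse by 12.

Watson receives Section 4pm.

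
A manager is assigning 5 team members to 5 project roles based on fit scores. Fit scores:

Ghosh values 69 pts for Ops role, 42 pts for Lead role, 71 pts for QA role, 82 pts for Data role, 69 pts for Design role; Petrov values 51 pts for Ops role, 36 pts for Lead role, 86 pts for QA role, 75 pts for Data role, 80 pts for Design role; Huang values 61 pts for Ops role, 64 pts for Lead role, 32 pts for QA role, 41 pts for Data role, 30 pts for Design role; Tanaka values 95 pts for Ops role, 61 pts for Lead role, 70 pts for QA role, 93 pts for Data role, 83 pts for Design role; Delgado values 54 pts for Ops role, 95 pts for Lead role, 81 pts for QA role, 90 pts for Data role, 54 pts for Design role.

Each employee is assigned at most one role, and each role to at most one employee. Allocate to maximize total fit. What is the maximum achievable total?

Optimal: Ghosh→Data role (82 pts), Petrov→QA role (86 pts), Huang→Ops role (61 pts), Tanaka→Design role (83 pts), Delgado→Lead role (95 pts) — total 82+86+61+83+95 = 407 pts.
Row-greedy (each employee in turn takes its best remaining role) gives 381 pts, worse by 26.
Next-best assignment: Ghosh→Design role, Petrov→QA role, Huang→Ops role, Tanaka→Data role, Delgado→Lead role = 404 pts.
Swapping Delgado↔Tanaka (Delgado→Design role 54 pts, Tanaka→Lead role 61 pts) loses 63.

Max total: 407 pts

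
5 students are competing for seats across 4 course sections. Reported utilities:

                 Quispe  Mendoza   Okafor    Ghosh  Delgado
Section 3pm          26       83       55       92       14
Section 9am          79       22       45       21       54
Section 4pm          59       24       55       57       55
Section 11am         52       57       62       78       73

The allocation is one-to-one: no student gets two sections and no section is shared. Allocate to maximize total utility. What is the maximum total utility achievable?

Maximum total: 299 points

Optimal: Ghosh→Section 3pm (92 points), Quispe→Section 9am (79 points), Okafor→Section 4pm (55 points), Delgado→Section 11am (73 points) — total 92+79+55+73 = 299 points.
Row-greedy (each student in turn takes its best remaining section) gives 281 points, worse by 18.
Next-best assignment: Mendoza→Section 3pm, Quispe→Section 9am, Okafor→Section 4pm, Ghosh→Section 11am = 295 points.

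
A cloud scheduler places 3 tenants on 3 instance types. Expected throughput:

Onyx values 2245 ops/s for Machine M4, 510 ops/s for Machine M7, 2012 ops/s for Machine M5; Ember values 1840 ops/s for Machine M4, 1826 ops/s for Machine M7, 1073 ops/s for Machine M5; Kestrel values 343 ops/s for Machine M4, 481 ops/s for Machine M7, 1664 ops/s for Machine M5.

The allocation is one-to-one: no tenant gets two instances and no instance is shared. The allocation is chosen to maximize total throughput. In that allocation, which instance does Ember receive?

Ember receives Machine M7.

Optimal: Onyx→Machine M4 (2245 ops/s), Ember→Machine M7 (1826 ops/s), Kestrel→Machine M5 (1664 ops/s) — total 2245+1826+1664 = 5735 ops/s.
Next-best assignment: Onyx→Machine M5, Ember→Machine M4, Kestrel→Machine M7 = 4333 ops/s.
Ember's own top instance is Machine M4 (1840 ops/s), but forcing Ember→Machine M4 and reassigning the rest optimally gives only 4333 ops/s — worse by 1402.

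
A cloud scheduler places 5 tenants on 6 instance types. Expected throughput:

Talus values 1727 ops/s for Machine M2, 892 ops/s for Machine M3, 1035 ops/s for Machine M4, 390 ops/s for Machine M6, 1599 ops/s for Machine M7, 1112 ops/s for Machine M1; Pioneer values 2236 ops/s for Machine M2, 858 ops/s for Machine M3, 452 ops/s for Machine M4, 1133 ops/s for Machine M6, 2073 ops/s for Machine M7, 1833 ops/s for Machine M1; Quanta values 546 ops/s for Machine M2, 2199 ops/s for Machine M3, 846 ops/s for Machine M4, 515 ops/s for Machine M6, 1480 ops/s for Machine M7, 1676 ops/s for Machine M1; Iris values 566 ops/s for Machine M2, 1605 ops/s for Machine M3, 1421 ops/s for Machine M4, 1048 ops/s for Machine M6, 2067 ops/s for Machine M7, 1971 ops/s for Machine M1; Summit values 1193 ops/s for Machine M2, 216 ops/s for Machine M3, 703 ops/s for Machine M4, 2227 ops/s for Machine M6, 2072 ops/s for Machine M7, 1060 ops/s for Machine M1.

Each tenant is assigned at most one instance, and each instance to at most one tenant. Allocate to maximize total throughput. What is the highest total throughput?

This is the linear assignment problem.
Optimal: Talus→Machine M7 (1599 ops/s), Pioneer→Machine M2 (2236 ops/s), Quanta→Machine M3 (2199 ops/s), Iris→Machine M1 (1971 ops/s), Summit→Machine M6 (2227 ops/s) — total 1599+2236+2199+1971+2227 = 10232 ops/s.
Column-greedy (each instance in turn goes to its best remaining tenant) gives 9682 ops/s, worse by 550.
Next-best assignment: Talus→Machine M2, Pioneer→Machine M7, Quanta→Machine M3, Iris→Machine M1, Summit→Machine M6 = 10197 ops/s.
Every other assignment is strictly worse.

Maximum total: 10232 ops/s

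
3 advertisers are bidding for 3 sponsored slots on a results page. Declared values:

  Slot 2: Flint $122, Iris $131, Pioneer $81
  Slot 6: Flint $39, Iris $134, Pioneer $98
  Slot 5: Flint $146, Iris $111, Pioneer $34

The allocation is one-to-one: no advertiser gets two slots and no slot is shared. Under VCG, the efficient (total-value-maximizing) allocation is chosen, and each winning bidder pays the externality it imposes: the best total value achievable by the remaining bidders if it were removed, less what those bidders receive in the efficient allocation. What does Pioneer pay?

Pioneer pays $3.

Efficient allocation: Flint→Slot 5 ($146), Iris→Slot 2 ($131), Pioneer→Slot 6 ($98); total welfare W = $375.
Pioneer receives Slot 6 at value $98, so the others get W − 98 = $277.
Without Pioneer: best allocation of the remaining 2 bidders over all 3 slots is Flint→Slot 5 ($146), Iris→Slot 6 ($134), total $280.
VCG payment = (others' best without Pioneer) − (others' welfare with Pioneer) = 280 − 277 = $3.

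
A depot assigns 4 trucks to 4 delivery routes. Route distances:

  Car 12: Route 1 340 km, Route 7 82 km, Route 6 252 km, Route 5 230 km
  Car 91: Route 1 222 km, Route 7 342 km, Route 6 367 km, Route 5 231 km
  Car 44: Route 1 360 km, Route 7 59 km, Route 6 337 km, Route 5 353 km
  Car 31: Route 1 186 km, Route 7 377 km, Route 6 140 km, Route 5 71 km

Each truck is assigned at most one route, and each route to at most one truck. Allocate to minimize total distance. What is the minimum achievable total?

This is the linear assignment problem.
Optimal: Car 12→Route 6 (252 km), Car 91→Route 1 (222 km), Car 44→Route 7 (59 km), Car 31→Route 5 (71 km) — total 252+222+59+71 = 604 km.
Row-greedy (each truck in turn takes its cheapest remaining route) gives 712 km, worse by 108.
Next-best assignment: Car 12→Route 5, Car 91→Route 1, Car 44→Route 7, Car 31→Route 6 = 651 km.
Swapping Car 91↔Car 12 (Car 91→Route 6 367 km, Car 12→Route 1 340 km) adds 233.

Min total: 604 km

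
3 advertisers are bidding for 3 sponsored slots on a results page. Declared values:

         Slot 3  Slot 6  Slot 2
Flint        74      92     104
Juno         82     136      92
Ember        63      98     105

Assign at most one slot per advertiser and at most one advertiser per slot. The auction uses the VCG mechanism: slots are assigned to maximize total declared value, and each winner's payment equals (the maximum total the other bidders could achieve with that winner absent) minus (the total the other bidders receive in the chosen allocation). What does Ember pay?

Efficient allocation: Flint→Slot 3 ($74), Juno→Slot 6 ($136), Ember→Slot 2 ($105); total welfare W = $315.
Ember receives Slot 2 at value $105, so the others get W − 105 = $210.
Without Ember: best allocation of the remaining 2 bidders over all 3 slots is Flint→Slot 2 ($104), Juno→Slot 6 ($136), total $240.
VCG payment = (others' best without Ember) − (others' welfare with Ember) = 240 − 210 = $30.

Ember pays $30.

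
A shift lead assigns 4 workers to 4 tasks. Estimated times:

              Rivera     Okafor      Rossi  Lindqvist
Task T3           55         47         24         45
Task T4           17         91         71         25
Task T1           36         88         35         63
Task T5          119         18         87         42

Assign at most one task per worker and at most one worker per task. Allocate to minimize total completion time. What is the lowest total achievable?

Optimal: Rivera→Task T1 (36 min), Okafor→Task T5 (18 min), Rossi→Task T3 (24 min), Lindqvist→Task T4 (25 min) — total 36+18+24+25 = 103 min.
Column-greedy (each task in turn goes to its cheapest remaining worker) gives 122 min, worse by 19.
Next-best assignment: Rivera→Task T4, Okafor→Task T5, Rossi→Task T1, Lindqvist→Task T3 = 115 min.

Minimum total: 103 min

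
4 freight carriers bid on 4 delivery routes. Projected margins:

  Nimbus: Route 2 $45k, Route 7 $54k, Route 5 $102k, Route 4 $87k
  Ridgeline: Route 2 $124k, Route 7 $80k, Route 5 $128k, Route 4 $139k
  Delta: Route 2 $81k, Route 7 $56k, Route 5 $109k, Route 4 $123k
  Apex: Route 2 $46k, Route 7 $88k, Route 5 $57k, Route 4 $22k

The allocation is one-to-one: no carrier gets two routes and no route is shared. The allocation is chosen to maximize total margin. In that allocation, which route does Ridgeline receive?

Ridgeline receives Route 2.

Treat this as an assignment problem: match each carrier to one route.
Optimal: Nimbus→Route 5 ($102k), Ridgeline→Route 2 ($124k), Delta→Route 4 ($123k), Apex→Route 7 ($88k) — total 102+124+123+88 = $437k.
Row-greedy (each carrier in turn takes its best remaining route) gives $410k, worse by 27.
Checked against all permutations: $437k is optimal.
Ridgeline's own top route is Route 4 ($139k), but forcing Ridgeline→Route 4 and reassigning the rest optimally gives only $410k — worse by 27.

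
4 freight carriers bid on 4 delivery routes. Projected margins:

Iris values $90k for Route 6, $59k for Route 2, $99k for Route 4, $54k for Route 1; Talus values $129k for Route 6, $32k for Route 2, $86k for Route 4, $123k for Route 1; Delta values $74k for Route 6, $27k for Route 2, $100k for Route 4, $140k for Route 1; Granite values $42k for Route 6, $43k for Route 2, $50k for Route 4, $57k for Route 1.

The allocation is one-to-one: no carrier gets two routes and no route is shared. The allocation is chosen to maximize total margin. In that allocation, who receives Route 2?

Granite receives Route 2.

This is a one-to-one assignment (maximum-weight bipartite matching).
Optimal: Iris→Route 4 ($99k), Talus→Route 6 ($129k), Delta→Route 1 ($140k), Granite→Route 2 ($43k) — total 99+129+140+43 = $411k.
Column-greedy (each route in turn goes to its best remaining carrier) gives $345k, worse by 66.
Next-best assignment: Iris→Route 2, Talus→Route 6, Delta→Route 1, Granite→Route 4 = $378k.
Swapping Talus↔Delta (Talus→Route 1 $123k, Delta→Route 6 $74k) loses 72.
Checked against all permutations: $411k is optimal.
Granite's own top route is Route 1 ($57k), but forcing Granite→Route 1 and reassigning the rest optimally gives only $345k — worse by 66.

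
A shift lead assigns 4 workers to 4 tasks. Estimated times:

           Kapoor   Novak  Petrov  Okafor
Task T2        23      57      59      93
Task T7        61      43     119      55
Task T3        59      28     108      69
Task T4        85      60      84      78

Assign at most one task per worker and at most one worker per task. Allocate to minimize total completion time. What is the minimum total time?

Optimal: Kapoor→Task T2 (23 min), Novak→Task T3 (28 min), Petrov→Task T4 (84 min), Okafor→Task T7 (55 min) — total 23+28+84+55 = 190 min.
Column-greedy (each task in turn goes to its cheapest remaining worker) gives 219 min, worse by 29.
Next-best assignment: Kapoor→Task T2, Novak→Task T7, Petrov→Task T4, Okafor→Task T3 = 219 min.
Swapping Novak↔Petrov (Novak→Task T4 60 min, Petrov→Task T3 108 min) adds 56.

Min total: 190 min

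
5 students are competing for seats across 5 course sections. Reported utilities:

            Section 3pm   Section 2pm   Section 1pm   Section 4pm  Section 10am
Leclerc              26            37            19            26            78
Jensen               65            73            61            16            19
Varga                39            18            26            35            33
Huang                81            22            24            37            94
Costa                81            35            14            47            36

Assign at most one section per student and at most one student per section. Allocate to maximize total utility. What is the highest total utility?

Maximum total: 308 points

Treat this as an assignment problem: match each student to one section.
Optimal: Leclerc→Section 2pm (37 points), Jensen→Section 1pm (61 points), Varga→Section 4pm (35 points), Huang→Section 10am (94 points), Costa→Section 3pm (81 points) — total 37+61+35+94+81 = 308 points.
Max-entry greedy (repeatedly take the single best remaining cell) gives 302 points, worse by 6.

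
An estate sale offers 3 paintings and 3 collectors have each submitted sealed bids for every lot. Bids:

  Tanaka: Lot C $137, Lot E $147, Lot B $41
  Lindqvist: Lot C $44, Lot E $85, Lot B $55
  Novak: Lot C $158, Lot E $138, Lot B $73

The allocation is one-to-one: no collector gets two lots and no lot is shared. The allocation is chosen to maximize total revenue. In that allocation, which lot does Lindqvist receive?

Optimal: Tanaka→Lot E ($147), Lindqvist→Lot B ($55), Novak→Lot C ($158) — total 147+55+158 = $360.
Next-best assignment: Tanaka→Lot C, Lindqvist→Lot B, Novak→Lot E = $330.
Lindqvist's own top lot is Lot E ($85), but forcing Lindqvist→Lot E and reassigning the rest optimally gives only $295 — worse by 65.

Lindqvist receives Lot B.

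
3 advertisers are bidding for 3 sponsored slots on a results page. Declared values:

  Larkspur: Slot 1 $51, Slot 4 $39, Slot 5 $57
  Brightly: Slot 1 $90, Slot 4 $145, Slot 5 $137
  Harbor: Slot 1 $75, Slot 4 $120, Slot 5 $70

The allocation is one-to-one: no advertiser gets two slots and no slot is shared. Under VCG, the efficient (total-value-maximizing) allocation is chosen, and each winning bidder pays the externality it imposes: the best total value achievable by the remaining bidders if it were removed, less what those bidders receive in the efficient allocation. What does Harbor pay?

Harbor pays $14.

Efficient allocation: Larkspur→Slot 1 ($51), Brightly→Slot 5 ($137), Harbor→Slot 4 ($120); total welfare W = $308.
Harbor receives Slot 4 at value $120, so the others get W − 120 = $188.
Without Harbor: best allocation of the remaining 2 bidders over all 3 slots is Larkspur→Slot 5 ($57), Brightly→Slot 4 ($145), total $202.
VCG payment = (others' best without Harbor) − (others' welfare with Harbor) = 202 − 188 = $14.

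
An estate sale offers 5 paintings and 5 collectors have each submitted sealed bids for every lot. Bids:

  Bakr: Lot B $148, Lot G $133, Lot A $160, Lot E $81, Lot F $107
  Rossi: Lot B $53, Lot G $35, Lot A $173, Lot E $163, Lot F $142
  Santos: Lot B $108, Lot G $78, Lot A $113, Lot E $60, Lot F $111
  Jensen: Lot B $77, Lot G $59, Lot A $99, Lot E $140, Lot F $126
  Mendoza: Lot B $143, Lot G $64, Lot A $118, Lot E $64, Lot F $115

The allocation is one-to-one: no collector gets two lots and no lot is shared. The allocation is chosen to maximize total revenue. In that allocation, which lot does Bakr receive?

Optimal: Bakr→Lot G ($133), Rossi→Lot A ($173), Santos→Lot F ($111), Jensen→Lot E ($140), Mendoza→Lot B ($143) — total 133+173+111+140+143 = $700.
Next-best assignment: Bakr→Lot G, Rossi→Lot E, Santos→Lot A, Jensen→Lot F, Mendoza→Lot B = $678.
Bakr's own top lot is Lot A ($160), but forcing Bakr→Lot A and reassigning the rest optimally gives only $670 — worse by 30.

Bakr receives Lot G.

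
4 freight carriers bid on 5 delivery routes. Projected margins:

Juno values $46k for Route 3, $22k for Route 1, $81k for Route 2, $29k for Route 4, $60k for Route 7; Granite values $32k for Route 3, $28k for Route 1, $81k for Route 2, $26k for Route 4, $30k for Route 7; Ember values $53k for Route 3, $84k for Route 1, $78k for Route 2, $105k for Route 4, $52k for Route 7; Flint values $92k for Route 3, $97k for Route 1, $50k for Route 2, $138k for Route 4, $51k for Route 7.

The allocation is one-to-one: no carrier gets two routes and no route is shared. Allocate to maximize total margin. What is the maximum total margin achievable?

Maximum total: $363k

This is the linear assignment problem.
Optimal: Juno→Route 7 ($60k), Granite→Route 2 ($81k), Ember→Route 1 ($84k), Flint→Route 4 ($138k) — total 60+81+84+138 = $363k.
Row-greedy (each carrier in turn takes its best remaining route) gives $315k, worse by 48.
Checked against all permutations: $363k is optimal.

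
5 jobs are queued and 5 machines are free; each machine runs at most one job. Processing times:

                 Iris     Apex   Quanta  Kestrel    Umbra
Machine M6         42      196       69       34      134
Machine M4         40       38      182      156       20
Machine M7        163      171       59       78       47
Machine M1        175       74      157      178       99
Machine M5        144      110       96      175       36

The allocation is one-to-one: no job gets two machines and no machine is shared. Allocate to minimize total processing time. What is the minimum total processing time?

This is a one-to-one assignment (minimum-cost bipartite matching).
Optimal: Iris→Machine M4 (40 min), Apex→Machine M1 (74 min), Quanta→Machine M7 (59 min), Kestrel→Machine M6 (34 min), Umbra→Machine M5 (36 min) — total 40+74+59+34+36 = 243 min.
Min-entry greedy (repeatedly take the single cheapest remaining cell) gives 331 min, worse by 88.
Next-best assignment: Iris→Machine M4, Apex→Machine M1, Quanta→Machine M5, Kestrel→Machine M6, Umbra→Machine M7 = 291 min.

Minimum total: 243 min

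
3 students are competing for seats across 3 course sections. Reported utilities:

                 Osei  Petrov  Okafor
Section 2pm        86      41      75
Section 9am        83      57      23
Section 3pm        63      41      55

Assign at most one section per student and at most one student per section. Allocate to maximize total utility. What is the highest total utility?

Treat this as an assignment problem: match each student to one section.
Optimal: Osei→Section 9am (83 points), Petrov→Section 3pm (41 points), Okafor→Section 2pm (75 points) — total 83+41+75 = 199 points.
Row-greedy (each student in turn takes its best remaining section) gives 198 points, worse by 1.
Swapping Petrov↔Osei (Petrov→Section 9am 57 points, Osei→Section 3pm 63 points) loses 4.
Every other assignment is strictly worse.

Max total: 199 points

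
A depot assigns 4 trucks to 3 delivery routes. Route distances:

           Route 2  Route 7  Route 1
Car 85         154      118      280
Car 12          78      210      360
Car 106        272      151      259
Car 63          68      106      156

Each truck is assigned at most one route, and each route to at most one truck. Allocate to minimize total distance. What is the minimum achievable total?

This is the linear assignment problem.
Optimal: Car 12→Route 2 (78 km), Car 85→Route 7 (118 km), Car 63→Route 1 (156 km) — total 78+118+156 = 352 km.
Min-entry greedy (repeatedly take the single cheapest remaining cell) gives 445 km, worse by 93.

Min total: 352 km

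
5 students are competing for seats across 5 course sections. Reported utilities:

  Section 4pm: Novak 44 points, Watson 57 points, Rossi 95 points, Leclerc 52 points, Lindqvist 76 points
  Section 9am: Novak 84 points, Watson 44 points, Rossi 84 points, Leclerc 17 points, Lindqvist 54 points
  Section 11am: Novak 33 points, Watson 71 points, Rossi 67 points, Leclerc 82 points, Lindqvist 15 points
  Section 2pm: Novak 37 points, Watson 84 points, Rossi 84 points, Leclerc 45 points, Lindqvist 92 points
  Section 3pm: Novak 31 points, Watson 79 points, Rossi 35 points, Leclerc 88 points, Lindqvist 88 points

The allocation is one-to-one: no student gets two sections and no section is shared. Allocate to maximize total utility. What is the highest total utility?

This is the linear assignment problem.
Optimal: Novak→Section 9am (84 points), Watson→Section 2pm (84 points), Rossi→Section 4pm (95 points), Leclerc→Section 11am (82 points), Lindqvist→Section 3pm (88 points) — total 84+84+95+82+88 = 433 points.
Checked against all permutations: 433 points is optimal.

Maximum total: 433 points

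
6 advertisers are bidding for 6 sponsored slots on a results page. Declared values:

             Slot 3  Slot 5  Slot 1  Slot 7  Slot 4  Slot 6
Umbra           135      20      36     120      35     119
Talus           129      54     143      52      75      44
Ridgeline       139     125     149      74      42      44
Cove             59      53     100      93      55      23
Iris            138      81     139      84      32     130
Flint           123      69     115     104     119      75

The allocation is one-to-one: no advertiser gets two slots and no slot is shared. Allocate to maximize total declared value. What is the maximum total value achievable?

Maximum total: $745

This is the linear assignment problem.
Optimal: Umbra→Slot 3 ($135), Talus→Slot 1 ($143), Ridgeline→Slot 5 ($125), Cove→Slot 7 ($93), Iris→Slot 6 ($130), Flint→Slot 4 ($119) — total 135+143+125+93+130+119 = $745.
Column-greedy (each slot in turn goes to its best remaining advertiser) gives $625, worse by 120.
Every other assignment is strictly worse.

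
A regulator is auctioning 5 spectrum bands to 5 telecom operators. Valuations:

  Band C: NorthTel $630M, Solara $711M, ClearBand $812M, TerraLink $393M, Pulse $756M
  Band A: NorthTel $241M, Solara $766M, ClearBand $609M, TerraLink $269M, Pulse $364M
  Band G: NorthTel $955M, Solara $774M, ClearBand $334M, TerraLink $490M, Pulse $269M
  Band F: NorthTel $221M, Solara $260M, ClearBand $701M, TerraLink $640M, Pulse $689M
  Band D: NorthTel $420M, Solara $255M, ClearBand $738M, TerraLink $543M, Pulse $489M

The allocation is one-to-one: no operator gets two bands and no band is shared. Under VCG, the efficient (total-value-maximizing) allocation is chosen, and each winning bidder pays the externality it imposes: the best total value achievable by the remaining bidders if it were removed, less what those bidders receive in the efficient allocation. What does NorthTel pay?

Efficient allocation: NorthTel→Band G ($955M), Solara→Band A ($766M), ClearBand→Band D ($738M), TerraLink→Band F ($640M), Pulse→Band C ($756M); total welfare W = $3855M.
NorthTel receives Band G at value $955M, so the others get W − 955 = $2900M.
Without NorthTel: best allocation of the remaining 4 bidders over all 5 bands is Solara→Band G ($774M), ClearBand→Band D ($738M), TerraLink→Band F ($640M), Pulse→Band C ($756M), total $2908M.
VCG payment = (others' best without NorthTel) − (others' welfare with NorthTel) = 2908 − 2900 = $8M.

NorthTel pays $8M.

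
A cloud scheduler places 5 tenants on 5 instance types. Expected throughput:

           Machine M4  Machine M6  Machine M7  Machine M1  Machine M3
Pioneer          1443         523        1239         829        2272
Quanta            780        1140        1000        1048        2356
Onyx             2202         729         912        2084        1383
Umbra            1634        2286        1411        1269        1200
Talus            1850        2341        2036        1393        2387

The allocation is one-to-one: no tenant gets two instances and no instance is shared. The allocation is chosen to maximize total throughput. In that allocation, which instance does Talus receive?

Talus receives Machine M7.

This is a one-to-one assignment (maximum-weight bipartite matching).
Optimal: Pioneer→Machine M4 (1443 ops/s), Quanta→Machine M3 (2356 ops/s), Onyx→Machine M1 (2084 ops/s), Umbra→Machine M6 (2286 ops/s), Talus→Machine M7 (2036 ops/s) — total 1443+2356+2084+2286+2036 = 10205 ops/s.
Column-greedy (each instance in turn goes to its best remaining tenant) gives 9274 ops/s, worse by 931.
Swapping Quanta↔Pioneer (Quanta→Machine M4 780 ops/s, Pioneer→Machine M3 2272 ops/s) loses 747.
Every other assignment is strictly worse.
Talus's own top instance is Machine M3 (2387 ops/s), but forcing Talus→Machine M3 and reassigning the rest optimally gives only 9200 ops/s — worse by 1005.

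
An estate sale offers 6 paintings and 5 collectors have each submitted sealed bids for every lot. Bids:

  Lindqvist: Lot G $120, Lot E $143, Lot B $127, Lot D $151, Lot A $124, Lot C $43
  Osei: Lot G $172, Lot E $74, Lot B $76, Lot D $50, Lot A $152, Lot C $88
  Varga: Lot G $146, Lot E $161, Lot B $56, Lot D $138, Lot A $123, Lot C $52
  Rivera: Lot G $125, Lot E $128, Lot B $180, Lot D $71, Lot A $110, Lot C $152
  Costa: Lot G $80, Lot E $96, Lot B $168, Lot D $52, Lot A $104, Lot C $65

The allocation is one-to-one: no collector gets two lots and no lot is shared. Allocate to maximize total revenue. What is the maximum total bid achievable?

Optimal: Lindqvist→Lot D ($151), Osei→Lot G ($172), Varga→Lot E ($161), Rivera→Lot C ($152), Costa→Lot B ($168) — total 151+172+161+152+168 = $804.
Row-greedy (each collector in turn takes its best remaining lot) gives $768, worse by 36.
Next-best assignment: Lindqvist→Lot D, Osei→Lot A, Varga→Lot E, Rivera→Lot C, Costa→Lot B = $784.
Checked against all permutations: $804 is optimal.

Maximum total: $804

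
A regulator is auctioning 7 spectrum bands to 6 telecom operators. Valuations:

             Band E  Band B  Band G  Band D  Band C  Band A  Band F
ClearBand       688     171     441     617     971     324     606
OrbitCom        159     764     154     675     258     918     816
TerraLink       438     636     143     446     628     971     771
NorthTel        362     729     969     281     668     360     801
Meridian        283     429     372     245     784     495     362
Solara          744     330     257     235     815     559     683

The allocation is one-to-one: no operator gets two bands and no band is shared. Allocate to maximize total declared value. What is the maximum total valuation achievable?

Maximum total: $4901M

Optimal: ClearBand→Band D ($617M), OrbitCom→Band F ($816M), TerraLink→Band A ($971M), NorthTel→Band G ($969M), Meridian→Band C ($784M), Solara→Band E ($744M) — total 617+816+971+969+784+744 = $4901M.
Row-greedy (each operator in turn takes its best remaining band) gives $4802M, worse by 99.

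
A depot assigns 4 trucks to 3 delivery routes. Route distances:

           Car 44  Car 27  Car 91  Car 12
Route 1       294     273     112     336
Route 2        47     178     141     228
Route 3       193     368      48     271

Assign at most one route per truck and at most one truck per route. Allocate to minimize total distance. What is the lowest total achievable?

Minimum total: 368 km

Optimal: Car 27→Route 1 (273 km), Car 44→Route 2 (47 km), Car 91→Route 3 (48 km) — total 273+47+48 = 368 km.
Next-best assignment: Car 91→Route 1, Car 44→Route 2, Car 12→Route 3 = 430 km.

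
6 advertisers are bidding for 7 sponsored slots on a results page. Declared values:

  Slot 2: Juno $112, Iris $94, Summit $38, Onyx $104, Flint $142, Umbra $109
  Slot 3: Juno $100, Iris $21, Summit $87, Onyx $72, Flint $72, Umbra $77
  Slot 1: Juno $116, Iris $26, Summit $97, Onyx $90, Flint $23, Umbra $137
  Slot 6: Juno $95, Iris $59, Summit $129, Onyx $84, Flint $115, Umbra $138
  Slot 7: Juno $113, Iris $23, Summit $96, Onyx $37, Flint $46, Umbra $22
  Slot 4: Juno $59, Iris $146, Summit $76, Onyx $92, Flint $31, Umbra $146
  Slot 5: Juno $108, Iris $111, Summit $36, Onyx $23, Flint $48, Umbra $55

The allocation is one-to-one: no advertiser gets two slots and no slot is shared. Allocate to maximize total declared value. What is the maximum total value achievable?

Max total: $739

Optimal: Juno→Slot 7 ($113), Iris→Slot 4 ($146), Summit→Slot 6 ($129), Onyx→Slot 3 ($72), Flint→Slot 2 ($142), Umbra→Slot 1 ($137) — total 113+146+129+72+142+137 = $739.
Max-entry greedy (repeatedly take the single best remaining cell) gives $710, worse by 29.
Next-best assignment: Juno→Slot 5, Iris→Slot 4, Summit→Slot 6, Onyx→Slot 3, Flint→Slot 2, Umbra→Slot 1 = $734.
Every other assignment is strictly worse.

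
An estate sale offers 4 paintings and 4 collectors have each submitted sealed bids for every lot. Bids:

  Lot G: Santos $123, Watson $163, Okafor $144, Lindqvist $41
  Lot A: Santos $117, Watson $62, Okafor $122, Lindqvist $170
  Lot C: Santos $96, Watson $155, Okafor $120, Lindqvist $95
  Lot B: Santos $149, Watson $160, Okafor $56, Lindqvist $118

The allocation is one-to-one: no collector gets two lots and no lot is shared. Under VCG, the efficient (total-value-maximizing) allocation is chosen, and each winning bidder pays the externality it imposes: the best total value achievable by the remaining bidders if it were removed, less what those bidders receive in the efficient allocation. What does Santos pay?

Efficient allocation: Santos→Lot B ($149), Watson→Lot C ($155), Okafor→Lot G ($144), Lindqvist→Lot A ($170); total welfare W = $618.
Santos receives Lot B at value $149, so the others get W − 149 = $469.
Without Santos: best allocation of the remaining 3 bidders over all 4 lots is Watson→Lot B ($160), Okafor→Lot G ($144), Lindqvist→Lot A ($170), total $474.
VCG payment = (others' best without Santos) − (others' welfare with Santos) = 474 − 469 = $5.

Santos pays $5.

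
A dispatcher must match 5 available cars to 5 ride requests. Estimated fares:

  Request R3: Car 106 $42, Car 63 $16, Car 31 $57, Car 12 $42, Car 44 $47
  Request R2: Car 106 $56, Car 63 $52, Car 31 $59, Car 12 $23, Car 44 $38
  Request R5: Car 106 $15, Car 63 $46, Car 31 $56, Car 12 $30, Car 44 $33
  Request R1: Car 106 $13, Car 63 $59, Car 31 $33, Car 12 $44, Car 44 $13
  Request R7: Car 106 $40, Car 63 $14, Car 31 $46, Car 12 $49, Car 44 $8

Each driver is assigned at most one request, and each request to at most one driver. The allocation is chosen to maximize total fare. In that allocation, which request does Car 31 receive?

Car 31 receives Request R5.

Optimal: Car 106→Request R2 ($56), Car 63→Request R1 ($59), Car 31→Request R5 ($56), Car 12→Request R7 ($49), Car 44→Request R3 ($47) — total 56+59+56+49+47 = $267.
Row-greedy (each driver in turn takes its best remaining request) gives $254, worse by 13.
Every other assignment is strictly worse.
Car 31's own top request is Request R2 ($59), but forcing Car 31→Request R2 and reassigning the rest optimally gives only $242 — worse by 25.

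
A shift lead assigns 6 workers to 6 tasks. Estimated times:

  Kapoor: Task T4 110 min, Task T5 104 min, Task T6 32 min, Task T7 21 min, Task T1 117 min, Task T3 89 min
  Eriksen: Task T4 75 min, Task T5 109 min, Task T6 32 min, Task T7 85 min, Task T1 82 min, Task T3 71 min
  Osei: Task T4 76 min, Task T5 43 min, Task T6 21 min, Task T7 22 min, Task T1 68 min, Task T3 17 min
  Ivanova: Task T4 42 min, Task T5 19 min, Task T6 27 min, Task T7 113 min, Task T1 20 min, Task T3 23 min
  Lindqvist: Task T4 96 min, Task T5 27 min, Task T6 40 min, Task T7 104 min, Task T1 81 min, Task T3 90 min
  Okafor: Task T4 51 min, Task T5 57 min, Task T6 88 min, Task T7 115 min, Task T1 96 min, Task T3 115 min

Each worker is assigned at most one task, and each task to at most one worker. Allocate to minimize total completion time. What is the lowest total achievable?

Min total: 168 min

Optimal: Kapoor→Task T7 (21 min), Eriksen→Task T6 (32 min), Osei→Task T3 (17 min), Ivanova→Task T1 (20 min), Lindqvist→Task T5 (27 min), Okafor→Task T4 (51 min) — total 21+32+17+20+27+51 = 168 min.
Min-entry greedy (repeatedly take the single cheapest remaining cell) gives 221 min, worse by 53.
Every other assignment is strictly worse.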